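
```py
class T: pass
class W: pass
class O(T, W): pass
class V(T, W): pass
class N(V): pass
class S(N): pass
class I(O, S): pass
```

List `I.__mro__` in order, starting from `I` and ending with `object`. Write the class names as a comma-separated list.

L[I] = I + merge(L[O], L[S], [O S])
  take O:  [O T W object] + [S N V T W object] + [O S]
  take S:  [T W object] + [S N V T W object] + [S]
  take N:  [T W object] + [N V T W object]
  take V:  [T W object] + [V T W object]
  take T:  [T W object] + [T W object]
  take W:  [W object] + [W object]
  take object:  [object] + [object]

I, O, S, N, V, T, W, object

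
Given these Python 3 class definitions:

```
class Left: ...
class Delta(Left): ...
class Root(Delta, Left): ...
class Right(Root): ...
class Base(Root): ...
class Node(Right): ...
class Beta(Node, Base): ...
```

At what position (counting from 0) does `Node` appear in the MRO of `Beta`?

1

L[Beta] = Beta + merge(L[Node], L[Base], [Node Base])
  take Node:  [Node Right Root Delta Left object] + [Base Root Delta Left object] + [Node Base]
  take Right:  [Right Root Delta Left object] + [Base Root Delta Left object] + [Base]
  take Base:  [Root Delta Left object] + [Base Root Delta Left object] + [Base]
  take Root:  [Root Delta Left object] + [Root Delta Left object]
  take Delta:  [Delta Left object] + [Delta Left object]
  take Left:  [Left object] + [Left object]
  take object:  [object] + [object]
MRO: Beta Node Right Base Root Delta Left object
Node sits at index 1.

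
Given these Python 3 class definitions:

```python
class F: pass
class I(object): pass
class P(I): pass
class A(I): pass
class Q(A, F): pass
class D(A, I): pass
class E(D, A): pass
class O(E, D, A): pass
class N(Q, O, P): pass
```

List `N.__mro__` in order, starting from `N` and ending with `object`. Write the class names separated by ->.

N -> Q -> O -> E -> D -> A -> P -> I -> F -> object

L[N] = N + merge(L[Q], L[O], L[P], [Q O P])
  take Q:  [Q A I F object] + [O E D A I object] + [P I object] + [Q O P]
  take O:  [A I F object] + [O E D A I object] + [P I object] + [O P]
  take E:  [A I F object] + [E D A I object] + [P I object] + [P]
  take D:  [A I F object] + [D A I object] + [P I object] + [P]
  take A:  [A I F object] + [A I object] + [P I object] + [P]
  take P:  [I F object] + [I object] + [P I object] + [P]
  take I:  [I F object] + [I object] + [I object]
  take F:  [F object] + [object] + [object]
  take object:  [object] + [object] + [object]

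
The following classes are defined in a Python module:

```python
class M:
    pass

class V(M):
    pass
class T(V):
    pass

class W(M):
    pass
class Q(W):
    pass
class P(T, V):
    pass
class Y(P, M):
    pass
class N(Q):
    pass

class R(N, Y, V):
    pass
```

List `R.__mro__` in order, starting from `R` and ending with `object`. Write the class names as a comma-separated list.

L[R] = R + merge(L[N], L[Y], L[V], [N Y V])
  take N:  [N Q W M object] + [Y P T V M object] + [V M object] + [N Y V]
  take Q:  [Q W M object] + [Y P T V M object] + [V M object] + [Y V]
  take W:  [W M object] + [Y P T V M object] + [V M object] + [Y V]
  take Y:  [M object] + [Y P T V M object] + [V M object] + [Y V]
  take P:  [M object] + [P T V M object] + [V M object] + [V]
  take T:  [M object] + [T V M object] + [V M object] + [V]
  take V:  [M object] + [V M object] + [V M object] + [V]
  take M:  [M object] + [M object] + [M object]
  take object:  [object] + [object] + [object]

R, N, Q, W, Y, P, T, V, M, object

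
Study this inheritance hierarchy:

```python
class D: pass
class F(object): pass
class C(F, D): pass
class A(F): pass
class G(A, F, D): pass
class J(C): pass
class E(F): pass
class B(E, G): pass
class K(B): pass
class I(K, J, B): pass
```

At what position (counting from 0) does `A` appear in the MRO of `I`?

6

L[I] = I + merge(L[K], L[J], L[B], [K J B])
  take K:  [K B E G A F D object] + [J C F D object] + [B E G A F D object] + [K J B]
  take J:  [B E G A F D object] + [J C F D object] + [B E G A F D object] + [J B]
  take B:  [B E G A F D object] + [C F D object] + [B E G A F D object] + [B]
  take E:  [E G A F D object] + [C F D object] + [E G A F D object]
  take G:  [G A F D object] + [C F D object] + [G A F D object]
  take A:  [A F D object] + [C F D object] + [A F D object]
  take C:  [F D object] + [C F D object] + [F D object]
  take F:  [F D object] + [F D object] + [F D object]
  take D:  [D object] + [D object] + [D object]
  take object:  [object] + [object] + [object]
MRO: I K J B E G A C F D object
A sits at index 6.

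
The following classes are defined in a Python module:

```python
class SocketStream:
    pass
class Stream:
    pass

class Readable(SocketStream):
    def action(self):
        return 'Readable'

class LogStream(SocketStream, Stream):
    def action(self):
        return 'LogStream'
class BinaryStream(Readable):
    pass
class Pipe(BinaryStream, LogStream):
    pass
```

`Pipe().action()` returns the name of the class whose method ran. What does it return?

Readable

L[Pipe] = Pipe + merge(L[BinaryStream], L[LogStream], [BinaryStream LogStream])
  take BinaryStream:  [BinaryStream Readable SocketStream object] + [LogStream SocketStream Stream object] + [BinaryStream LogStream]
  take Readable:  [Readable SocketStream object] + [LogStream SocketStream Stream object] + [LogStream]
  take LogStream:  [SocketStream object] + [LogStream SocketStream Stream object] + [LogStream]
  take SocketStream:  [SocketStream object] + [SocketStream Stream object]
  take Stream:  [object] + [Stream object]
  take object:  [object] + [object]
MRO: Pipe BinaryStream Readable LogStream SocketStream Stream object
action is defined in: LogStream, Readable. First along the MRO is Readable.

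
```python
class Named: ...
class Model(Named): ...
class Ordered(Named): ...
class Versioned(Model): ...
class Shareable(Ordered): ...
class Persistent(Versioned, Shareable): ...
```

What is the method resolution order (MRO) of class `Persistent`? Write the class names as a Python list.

L[Persistent] = Persistent + merge(L[Versioned], L[Shareable], [Versioned Shareable])
  take Versioned:  [Versioned Model Named object] + [Shareable Ordered Named object] + [Versioned Shareable]
  take Model:  [Model Named object] + [Shareable Ordered Named object] + [Shareable]
  take Shareable:  [Named object] + [Shareable Ordered Named object] + [Shareable]
  take Ordered:  [Named object] + [Ordered Named object]
  take Named:  [Named object] + [Named object]
  take object:  [object] + [object]

[Persistent, Versioned, Model, Shareable, Ordered, Named, object]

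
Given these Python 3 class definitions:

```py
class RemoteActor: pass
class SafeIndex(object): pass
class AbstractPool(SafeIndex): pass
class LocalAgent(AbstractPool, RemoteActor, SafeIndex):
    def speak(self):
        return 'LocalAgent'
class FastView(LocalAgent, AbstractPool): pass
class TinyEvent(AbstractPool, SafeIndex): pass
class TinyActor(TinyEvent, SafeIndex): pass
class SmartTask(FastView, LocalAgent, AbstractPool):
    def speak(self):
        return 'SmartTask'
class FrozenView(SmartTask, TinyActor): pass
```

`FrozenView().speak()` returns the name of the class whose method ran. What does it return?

SmartTask

L[FrozenView] = FrozenView + merge(L[SmartTask], L[TinyActor], [SmartTask TinyActor])
  take SmartTask:  [SmartTask FastView LocalAgent AbstractPool RemoteActor SafeIndex object] + [TinyActor TinyEvent AbstractPool SafeIndex object] + [SmartTask TinyActor]
  take FastView:  [FastView LocalAgent AbstractPool RemoteActor SafeIndex object] + [TinyActor TinyEvent AbstractPool SafeIndex object] + [TinyActor]
  take LocalAgent:  [LocalAgent AbstractPool RemoteActor SafeIndex object] + [TinyActor TinyEvent AbstractPool SafeIndex object] + [TinyActor]
  take TinyActor:  [AbstractPool RemoteActor SafeIndex object] + [TinyActor TinyEvent AbstractPool SafeIndex object] + [TinyActor]
  take TinyEvent:  [AbstractPool RemoteActor SafeIndex object] + [TinyEvent AbstractPool SafeIndex object]
  take AbstractPool:  [AbstractPool RemoteActor SafeIndex object] + [AbstractPool SafeIndex object]
  take RemoteActor:  [RemoteActor SafeIndex object] + [SafeIndex object]
  take SafeIndex:  [SafeIndex object] + [SafeIndex object]
  take object:  [object] + [object]
MRO: FrozenView SmartTask FastView LocalAgent TinyActor TinyEvent AbstractPool RemoteActor SafeIndex object
speak is defined in: LocalAgent, SmartTask. First along the MRO is SmartTask.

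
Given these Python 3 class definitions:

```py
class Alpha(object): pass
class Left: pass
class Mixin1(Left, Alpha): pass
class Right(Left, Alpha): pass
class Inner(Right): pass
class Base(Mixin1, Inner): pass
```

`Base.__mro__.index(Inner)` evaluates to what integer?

2

L[Base] = Base + merge(L[Mixin1], L[Inner], [Mixin1 Inner])
  take Mixin1:  [Mixin1 Left Alpha object] + [Inner Right Left Alpha object] + [Mixin1 Inner]
  take Inner:  [Left Alpha object] + [Inner Right Left Alpha object] + [Inner]
  take Right:  [Left Alpha object] + [Right Left Alpha object]
  take Left:  [Left Alpha object] + [Left Alpha object]
  take Alpha:  [Alpha object] + [Alpha object]
  take object:  [object] + [object]
MRO: Base Mixin1 Inner Right Left Alpha object
Inner sits at index 2.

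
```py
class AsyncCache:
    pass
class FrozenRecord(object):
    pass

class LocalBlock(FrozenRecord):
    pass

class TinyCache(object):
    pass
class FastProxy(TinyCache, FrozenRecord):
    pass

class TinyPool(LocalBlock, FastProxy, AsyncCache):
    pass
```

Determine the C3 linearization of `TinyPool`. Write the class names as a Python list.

L[TinyPool] = TinyPool + merge(L[LocalBlock], L[FastProxy], L[AsyncCache], [LocalBlock FastProxy AsyncCache])
  take LocalBlock:  [LocalBlock FrozenRecord object] + [FastProxy TinyCache FrozenRecord object] + [AsyncCache object] + [LocalBlock FastProxy AsyncCache]
  take FastProxy:  [FrozenRecord object] + [FastProxy TinyCache FrozenRecord object] + [AsyncCache object] + [FastProxy AsyncCache]
  take TinyCache:  [FrozenRecord object] + [TinyCache FrozenRecord object] + [AsyncCache object] + [AsyncCache]
  take FrozenRecord:  [FrozenRecord object] + [FrozenRecord object] + [AsyncCache object] + [AsyncCache]
  take AsyncCache:  [object] + [object] + [AsyncCache object] + [AsyncCache]
  take object:  [object] + [object] + [object]

[TinyPool, LocalBlock, FastProxy, TinyCache, FrozenRecord, AsyncCache, object]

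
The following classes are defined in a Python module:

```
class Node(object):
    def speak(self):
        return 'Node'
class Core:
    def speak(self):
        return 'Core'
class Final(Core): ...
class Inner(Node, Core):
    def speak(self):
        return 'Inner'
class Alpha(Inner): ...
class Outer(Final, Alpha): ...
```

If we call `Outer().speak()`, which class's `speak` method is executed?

L[Outer] = Outer + merge(L[Final], L[Alpha], [Final Alpha])
  take Final:  [Final Core object] + [Alpha Inner Node Core object] + [Final Alpha]
  take Alpha:  [Core object] + [Alpha Inner Node Core object] + [Alpha]
  take Inner:  [Core object] + [Inner Node Core object]
  take Node:  [Core object] + [Node Core object]
  take Core:  [Core object] + [Core object]
  take object:  [object] + [object]
MRO: Outer Final Alpha Inner Node Core object
speak is defined in: Core, Inner, Node. First along the MRO is Inner.

Inner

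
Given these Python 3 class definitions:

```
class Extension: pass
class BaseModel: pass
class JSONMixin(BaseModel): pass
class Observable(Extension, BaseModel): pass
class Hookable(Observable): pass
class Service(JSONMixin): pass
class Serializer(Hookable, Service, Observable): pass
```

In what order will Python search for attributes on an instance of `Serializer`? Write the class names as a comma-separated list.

Serializer, Hookable, Service, Observable, Extension, JSONMixin, BaseModel, object

L[Serializer] = Serializer + merge(L[Hookable], L[Service], L[Observable], [Hookable Service Observable])
  take Hookable:  [Hookable Observable Extension BaseModel object] + [Service JSONMixin BaseModel object] + [Observable Extension BaseModel object] + [Hookable Service Observable]
  take Service:  [Observable Extension BaseModel object] + [Service JSONMixin BaseModel object] + [Observable Extension BaseModel object] + [Service Observable]
  take Observable:  [Observable Extension BaseModel object] + [JSONMixin BaseModel object] + [Observable Extension BaseModel object] + [Observable]
  take Extension:  [Extension BaseModel object] + [JSONMixin BaseModel object] + [Extension BaseModel object]
  take JSONMixin:  [BaseModel object] + [JSONMixin BaseModel object] + [BaseModel object]
  take BaseModel:  [BaseModel object] + [BaseModel object] + [BaseModel object]
  take object:  [object] + [object] + [object]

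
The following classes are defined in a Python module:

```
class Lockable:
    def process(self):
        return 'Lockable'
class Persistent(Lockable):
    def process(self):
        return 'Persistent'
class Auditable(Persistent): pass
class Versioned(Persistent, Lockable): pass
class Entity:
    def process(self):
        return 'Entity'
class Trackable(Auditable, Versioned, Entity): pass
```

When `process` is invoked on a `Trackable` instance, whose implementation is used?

Persistent

L[Trackable] = Trackable + merge(L[Auditable], L[Versioned], L[Entity], [Auditable Versioned Entity])
  take Auditable:  [Auditable Persistent Lockable object] + [Versioned Persistent Lockable object] + [Entity object] + [Auditable Versioned Entity]
  take Versioned:  [Persistent Lockable object] + [Versioned Persistent Lockable object] + [Entity object] + [Versioned Entity]
  take Persistent:  [Persistent Lockable object] + [Persistent Lockable object] + [Entity object] + [Entity]
  take Lockable:  [Lockable object] + [Lockable object] + [Entity object] + [Entity]
  take Entity:  [object] + [object] + [Entity object] + [Entity]
  take object:  [object] + [object] + [object]
MRO: Trackable Auditable Versioned Persistent Lockable Entity object
process is defined in: Entity, Lockable, Persistent. First along the MRO is Persistent.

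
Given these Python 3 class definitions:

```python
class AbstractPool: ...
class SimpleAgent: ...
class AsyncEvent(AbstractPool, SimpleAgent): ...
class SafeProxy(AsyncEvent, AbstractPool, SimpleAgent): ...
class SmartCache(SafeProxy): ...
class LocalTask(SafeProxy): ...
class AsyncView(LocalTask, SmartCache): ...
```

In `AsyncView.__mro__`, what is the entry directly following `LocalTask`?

L[AsyncView] = AsyncView + merge(L[LocalTask], L[SmartCache], [LocalTask SmartCache])
  take LocalTask:  [LocalTask SafeProxy AsyncEvent AbstractPool SimpleAgent object] + [SmartCache SafeProxy AsyncEvent AbstractPool SimpleAgent object] + [LocalTask SmartCache]
  take SmartCache:  [SafeProxy AsyncEvent AbstractPool SimpleAgent object] + [SmartCache SafeProxy AsyncEvent AbstractPool SimpleAgent object] + [SmartCache]
  take SafeProxy:  [SafeProxy AsyncEvent AbstractPool SimpleAgent object] + [SafeProxy AsyncEvent AbstractPool SimpleAgent object]
  take AsyncEvent:  [AsyncEvent AbstractPool SimpleAgent object] + [AsyncEvent AbstractPool SimpleAgent object]
  take AbstractPool:  [AbstractPool SimpleAgent object] + [AbstractPool SimpleAgent object]
  take SimpleAgent:  [SimpleAgent object] + [SimpleAgent object]
  take object:  [object] + [object]
MRO: AsyncView LocalTask SmartCache SafeProxy AsyncEvent AbstractPool SimpleAgent object
LocalTask is at position 1; next is SmartCache.

SmartCache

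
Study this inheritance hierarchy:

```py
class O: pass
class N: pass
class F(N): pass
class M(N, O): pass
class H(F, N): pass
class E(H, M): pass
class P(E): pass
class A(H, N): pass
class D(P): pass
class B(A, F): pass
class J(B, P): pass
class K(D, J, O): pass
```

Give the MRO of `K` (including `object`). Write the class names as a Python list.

L[K] = K + merge(L[D], L[J], L[O], [D J O])
  take D:  [D P E H F M N O object] + [J B A P E H F M N O object] + [O object] + [D J O]
  take J:  [P E H F M N O object] + [J B A P E H F M N O object] + [O object] + [J O]
  take B:  [P E H F M N O object] + [B A P E H F M N O object] + [O object] + [O]
  take A:  [P E H F M N O object] + [A P E H F M N O object] + [O object] + [O]
  take P:  [P E H F M N O object] + [P E H F M N O object] + [O object] + [O]
  take E:  [E H F M N O object] + [E H F M N O object] + [O object] + [O]
  take H:  [H F M N O object] + [H F M N O object] + [O object] + [O]
  take F:  [F M N O object] + [F M N O object] + [O object] + [O]
  take M:  [M N O object] + [M N O object] + [O object] + [O]
  take N:  [N O object] + [N O object] + [O object] + [O]
  take O:  [O object] + [O object] + [O object] + [O]
  take object:  [object] + [object] + [object]

[K, D, J, B, A, P, E, H, F, M, N, O, object]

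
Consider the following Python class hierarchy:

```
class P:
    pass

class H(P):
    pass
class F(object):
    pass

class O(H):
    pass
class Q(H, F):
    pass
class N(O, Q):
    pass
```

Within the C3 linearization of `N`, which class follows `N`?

L[N] = N + merge(L[O], L[Q], [O Q])
  take O:  [O H P object] + [Q H P F object] + [O Q]
  take Q:  [H P object] + [Q H P F object] + [Q]
  take H:  [H P object] + [H P F object]
  take P:  [P object] + [P F object]
  take F:  [object] + [F object]
  take object:  [object] + [object]
MRO: N O Q H P F object
N is at position 0; next is O.

O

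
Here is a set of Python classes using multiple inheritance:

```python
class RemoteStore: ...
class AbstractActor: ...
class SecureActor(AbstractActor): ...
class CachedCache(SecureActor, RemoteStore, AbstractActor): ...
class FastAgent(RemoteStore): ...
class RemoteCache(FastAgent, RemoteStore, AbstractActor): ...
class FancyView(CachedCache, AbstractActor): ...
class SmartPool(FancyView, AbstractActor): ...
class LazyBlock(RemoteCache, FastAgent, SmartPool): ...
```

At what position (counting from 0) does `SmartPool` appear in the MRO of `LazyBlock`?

L[LazyBlock] = LazyBlock + merge(L[RemoteCache], L[FastAgent], L[SmartPool], [RemoteCache FastAgent SmartPool])
  take RemoteCache:  [RemoteCache FastAgent RemoteStore AbstractActor object] + [FastAgent RemoteStore object] + [SmartPool FancyView CachedCache SecureActor RemoteStore AbstractActor object] + [RemoteCache FastAgent SmartPool]
  take FastAgent:  [FastAgent RemoteStore AbstractActor object] + [FastAgent RemoteStore object] + [SmartPool FancyView CachedCache SecureActor RemoteStore AbstractActor object] + [FastAgent SmartPool]
  take SmartPool:  [RemoteStore AbstractActor object] + [RemoteStore object] + [SmartPool FancyView CachedCache SecureActor RemoteStore AbstractActor object] + [SmartPool]
  take FancyView:  [RemoteStore AbstractActor object] + [RemoteStore object] + [FancyView CachedCache SecureActor RemoteStore AbstractActor object]
  take CachedCache:  [RemoteStore AbstractActor object] + [RemoteStore object] + [CachedCache SecureActor RemoteStore AbstractActor object]
  take SecureActor:  [RemoteStore AbstractActor object] + [RemoteStore object] + [SecureActor RemoteStore AbstractActor object]
  take RemoteStore:  [RemoteStore AbstractActor object] + [RemoteStore object] + [RemoteStore AbstractActor object]
  take AbstractActor:  [AbstractActor object] + [object] + [AbstractActor object]
  take object:  [object] + [object] + [object]
MRO: LazyBlock RemoteCache FastAgent SmartPool FancyView CachedCache SecureActor RemoteStore AbstractActor object
SmartPool sits at index 3.

3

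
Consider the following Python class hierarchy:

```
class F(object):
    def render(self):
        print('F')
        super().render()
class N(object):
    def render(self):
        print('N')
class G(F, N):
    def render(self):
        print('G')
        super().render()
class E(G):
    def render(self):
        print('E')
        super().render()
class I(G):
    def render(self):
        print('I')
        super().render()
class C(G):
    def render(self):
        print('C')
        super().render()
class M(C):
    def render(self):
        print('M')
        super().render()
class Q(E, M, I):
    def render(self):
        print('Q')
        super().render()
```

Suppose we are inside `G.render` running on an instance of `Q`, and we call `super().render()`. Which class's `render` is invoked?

F

L[Q] = Q + merge(L[E], L[M], L[I], [E M I])
  take E:  [E G F N object] + [M C G F N object] + [I G F N object] + [E M I]
  take M:  [G F N object] + [M C G F N object] + [I G F N object] + [M I]
  take C:  [G F N object] + [C G F N object] + [I G F N object] + [I]
  take I:  [G F N object] + [G F N object] + [I G F N object] + [I]
  take G:  [G F N object] + [G F N object] + [G F N object]
  take F:  [F N object] + [F N object] + [F N object]
  take N:  [N object] + [N object] + [N object]
  take object:  [object] + [object] + [object]
MRO: Q E M C I G F N object
super() in G.render on a Q instance goes to the class after G in Q's MRO: F.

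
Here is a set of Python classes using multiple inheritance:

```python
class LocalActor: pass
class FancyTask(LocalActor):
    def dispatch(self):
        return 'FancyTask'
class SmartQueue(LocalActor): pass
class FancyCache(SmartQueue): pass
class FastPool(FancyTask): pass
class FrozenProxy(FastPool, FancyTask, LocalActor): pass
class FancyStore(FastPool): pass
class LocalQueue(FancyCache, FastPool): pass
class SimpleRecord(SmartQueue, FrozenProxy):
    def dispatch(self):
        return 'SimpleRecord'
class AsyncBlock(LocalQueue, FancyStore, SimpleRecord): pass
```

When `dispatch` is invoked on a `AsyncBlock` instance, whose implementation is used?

L[AsyncBlock] = AsyncBlock + merge(L[LocalQueue], L[FancyStore], L[SimpleRecord], [LocalQueue FancyStore SimpleRecord])
  take LocalQueue:  [LocalQueue FancyCache SmartQueue FastPool FancyTask LocalActor object] + [FancyStore FastPool FancyTask LocalActor object] + [SimpleRecord SmartQueue FrozenProxy FastPool FancyTask LocalActor object] + [LocalQueue FancyStore SimpleRecord]
  take FancyCache:  [FancyCache SmartQueue FastPool FancyTask LocalActor object] + [FancyStore FastPool FancyTask LocalActor object] + [SimpleRecord SmartQueue FrozenProxy FastPool FancyTask LocalActor object] + [FancyStore SimpleRecord]
  take FancyStore:  [SmartQueue FastPool FancyTask LocalActor object] + [FancyStore FastPool FancyTask LocalActor object] + [SimpleRecord SmartQueue FrozenProxy FastPool FancyTask LocalActor object] + [FancyStore SimpleRecord]
  take SimpleRecord:  [SmartQueue FastPool FancyTask LocalActor object] + [FastPool FancyTask LocalActor object] + [SimpleRecord SmartQueue FrozenProxy FastPool FancyTask LocalActor object] + [SimpleRecord]
  take SmartQueue:  [SmartQueue FastPool FancyTask LocalActor object] + [FastPool FancyTask LocalActor object] + [SmartQueue FrozenProxy FastPool FancyTask LocalActor object]
  take FrozenProxy:  [FastPool FancyTask LocalActor object] + [FastPool FancyTask LocalActor object] + [FrozenProxy FastPool FancyTask LocalActor object]
  take FastPool:  [FastPool FancyTask LocalActor object] + [FastPool FancyTask LocalActor object] + [FastPool FancyTask LocalActor object]
  take FancyTask:  [FancyTask LocalActor object] + [FancyTask LocalActor object] + [FancyTask LocalActor object]
  take LocalActor:  [LocalActor object] + [LocalActor object] + [LocalActor object]
  take object:  [object] + [object] + [object]
MRO: AsyncBlock LocalQueue FancyCache FancyStore SimpleRecord SmartQueue FrozenProxy FastPool FancyTask LocalActor object
dispatch is defined in: FancyTask, SimpleRecord. First along the MRO is SimpleRecord.

SimpleRecord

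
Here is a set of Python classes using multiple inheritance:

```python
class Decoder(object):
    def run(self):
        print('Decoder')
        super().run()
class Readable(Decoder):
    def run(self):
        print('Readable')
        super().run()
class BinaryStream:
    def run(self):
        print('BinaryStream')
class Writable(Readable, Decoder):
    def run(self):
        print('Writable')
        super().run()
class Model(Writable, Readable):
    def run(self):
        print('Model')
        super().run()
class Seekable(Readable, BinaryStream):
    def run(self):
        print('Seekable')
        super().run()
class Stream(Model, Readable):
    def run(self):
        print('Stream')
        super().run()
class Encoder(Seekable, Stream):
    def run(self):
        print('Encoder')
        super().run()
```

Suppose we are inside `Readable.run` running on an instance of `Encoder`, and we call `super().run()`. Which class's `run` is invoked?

L[Encoder] = Encoder + merge(L[Seekable], L[Stream], [Seekable Stream])
  take Seekable:  [Seekable Readable Decoder BinaryStream object] + [Stream Model Writable Readable Decoder object] + [Seekable Stream]
  take Stream:  [Readable Decoder BinaryStream object] + [Stream Model Writable Readable Decoder object] + [Stream]
  take Model:  [Readable Decoder BinaryStream object] + [Model Writable Readable Decoder object]
  take Writable:  [Readable Decoder BinaryStream object] + [Writable Readable Decoder object]
  take Readable:  [Readable Decoder BinaryStream object] + [Readable Decoder object]
  take Decoder:  [Decoder BinaryStream object] + [Decoder object]
  take BinaryStream:  [BinaryStream object] + [object]
  take object:  [object] + [object]
MRO: Encoder Seekable Stream Model Writable Readable Decoder BinaryStream object
super() in Readable.run on a Encoder instance goes to the class after Readable in Encoder's MRO: Decoder.

Decoder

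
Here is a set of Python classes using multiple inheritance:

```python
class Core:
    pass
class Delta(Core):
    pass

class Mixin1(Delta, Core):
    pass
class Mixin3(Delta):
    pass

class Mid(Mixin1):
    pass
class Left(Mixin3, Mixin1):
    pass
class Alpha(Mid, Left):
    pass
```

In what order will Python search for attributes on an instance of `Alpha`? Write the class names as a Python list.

[Alpha, Mid, Left, Mixin3, Mixin1, Delta, Core, object]

L[Alpha] = Alpha + merge(L[Mid], L[Left], [Mid Left])
  take Mid:  [Mid Mixin1 Delta Core object] + [Left Mixin3 Mixin1 Delta Core object] + [Mid Left]
  take Left:  [Mixin1 Delta Core object] + [Left Mixin3 Mixin1 Delta Core object] + [Left]
  take Mixin3:  [Mixin1 Delta Core object] + [Mixin3 Mixin1 Delta Core object]
  take Mixin1:  [Mixin1 Delta Core object] + [Mixin1 Delta Core object]
  take Delta:  [Delta Core object] + [Delta Core object]
  take Core:  [Core object] + [Core object]
  take object:  [object] + [object]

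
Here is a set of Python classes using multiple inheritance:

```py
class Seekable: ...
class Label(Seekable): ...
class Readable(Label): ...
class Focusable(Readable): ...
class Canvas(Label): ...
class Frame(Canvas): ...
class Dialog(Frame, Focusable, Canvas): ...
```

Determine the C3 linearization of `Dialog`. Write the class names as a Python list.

[Dialog, Frame, Focusable, Canvas, Readable, Label, Seekable, object]

L[Dialog] = Dialog + merge(L[Frame], L[Focusable], L[Canvas], [Frame Focusable Canvas])
  take Frame:  [Frame Canvas Label Seekable object] + [Focusable Readable Label Seekable object] + [Canvas Label Seekable object] + [Frame Focusable Canvas]
  take Focusable:  [Canvas Label Seekable object] + [Focusable Readable Label Seekable object] + [Canvas Label Seekable object] + [Focusable Canvas]
  take Canvas:  [Canvas Label Seekable object] + [Readable Label Seekable object] + [Canvas Label Seekable object] + [Canvas]
  take Readable:  [Label Seekable object] + [Readable Label Seekable object] + [Label Seekable object]
  take Label:  [Label Seekable object] + [Label Seekable object] + [Label Seekable object]
  take Seekable:  [Seekable object] + [Seekable object] + [Seekable object]
  take object:  [object] + [object] + [object]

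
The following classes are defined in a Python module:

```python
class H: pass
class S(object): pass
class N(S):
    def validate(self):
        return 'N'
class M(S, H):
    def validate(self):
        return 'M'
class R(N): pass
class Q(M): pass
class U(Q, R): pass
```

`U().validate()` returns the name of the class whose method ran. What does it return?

M

L[U] = U + merge(L[Q], L[R], [Q R])
  take Q:  [Q M S H object] + [R N S object] + [Q R]
  take M:  [M S H object] + [R N S object] + [R]
  take R:  [S H object] + [R N S object] + [R]
  take N:  [S H object] + [N S object]
  take S:  [S H object] + [S object]
  take H:  [H object] + [object]
  take object:  [object] + [object]
MRO: U Q M R N S H object
validate is defined in: M, N. First along the MRO is M.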